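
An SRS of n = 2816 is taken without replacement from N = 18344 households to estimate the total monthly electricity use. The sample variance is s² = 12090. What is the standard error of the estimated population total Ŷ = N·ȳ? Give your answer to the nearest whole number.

34970

Var(Ŷ) = N²·Var(ȳ) = N²·(1 − n/N)·s²/n.
f = 2816/18344 = 0.15351068; Var(ȳ) = 0.84648932·12090/2816 = 3.6342528.
Var(Ŷ) = 18344² · 3.6342528 = 1.2229346 × 10^9.
SE(Ŷ) = √(1.2229346 × 10^9) = 34970.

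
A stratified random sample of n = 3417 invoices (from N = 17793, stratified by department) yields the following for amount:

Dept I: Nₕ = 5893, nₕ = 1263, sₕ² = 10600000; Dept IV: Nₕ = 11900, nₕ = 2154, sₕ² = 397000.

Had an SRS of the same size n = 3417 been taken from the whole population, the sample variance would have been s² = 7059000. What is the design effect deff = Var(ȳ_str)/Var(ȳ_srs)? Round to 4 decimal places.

Var(ȳ_str) = Σ Wₕ²(1−fₕ)sₕ²/nₕ with Wₕ = Nₕ/17793:
  Dept I: (5893/17793)²·(1−1263/5893)·10600000/1263 = 723.3052
  Dept IV: (11900/17793)²·(1−2154/11900)·397000/2154 = 67.518039
  → Var(ȳ_str) = 790.82324.
Var(ȳ_srs) = (1 − 3417/17793)·7059000/3417 = 1669.1182.
deff = 790.82324 / 1669.1182 = 0.4738.

0.4738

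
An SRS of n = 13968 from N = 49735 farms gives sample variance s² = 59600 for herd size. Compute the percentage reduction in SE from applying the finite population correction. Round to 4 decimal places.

15.1972

f = n/N = 13968/49735 = 0.28084850.
SE_no-fpc = √(s²/n) = 2.0656466; SE_fpc = √((1−f)s²/n) = 1.7517261.
Ratio = √(1−f) = 0.84802801. Reduction = 100·(1 − 0.84802801) = 15.1972%.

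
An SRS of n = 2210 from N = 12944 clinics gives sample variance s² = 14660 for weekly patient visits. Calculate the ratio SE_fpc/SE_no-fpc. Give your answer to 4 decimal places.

0.9106

f = n/N = 2210/12944 = 0.17073548.
SE_no-fpc = √(s²/n) = 2.5755551; SE_fpc = √((1−f)s²/n) = 2.3454025.
Ratio = √(1−f) = 0.91063962.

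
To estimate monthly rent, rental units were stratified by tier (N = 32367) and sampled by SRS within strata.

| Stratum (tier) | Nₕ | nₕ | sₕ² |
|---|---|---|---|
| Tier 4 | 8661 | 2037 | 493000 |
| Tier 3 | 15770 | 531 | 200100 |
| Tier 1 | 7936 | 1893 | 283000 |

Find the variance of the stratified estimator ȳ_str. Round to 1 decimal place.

Var(ȳ_str) = Σₕ Wₕ²(1 − fₕ)sₕ²/nₕ with Wₕ = Nₕ/N, N = 32367.
Tier 4: Wₕ = 0.26758736; term = 0.26758736²·(1 − 0.23519224)·493000/2037 = 13.253768.
Tier 3: Wₕ = 0.48722464; term = 0.48722464²·(1 − 0.03367153)·200100/531 = 86.444195.
Tier 1: Wₕ = 0.24518800; term = 0.24518800²·(1 − 0.23853327)·283000/1893 = 6.8436089.
Sum = 106.54157.

106.5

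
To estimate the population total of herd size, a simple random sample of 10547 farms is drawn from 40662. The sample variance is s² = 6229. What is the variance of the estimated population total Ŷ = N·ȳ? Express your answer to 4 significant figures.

Var(Ŷ) = N²·Var(ȳ) = N²·(1 − n/N)·s²/n.
f = 10547/40662 = 0.25938222; Var(ȳ) = 0.74061778·6229/10547 = 0.43740477.
Var(Ŷ) = 40662² · 0.43740477 = 7.2320428 × 10^8.

7.232 × 10^8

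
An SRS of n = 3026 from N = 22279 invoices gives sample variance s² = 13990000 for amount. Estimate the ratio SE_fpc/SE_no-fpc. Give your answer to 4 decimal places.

0.9296

f = n/N = 3026/22279 = 0.13582297.
SE_no-fpc = √(s²/n) = 67.994596; SE_fpc = √((1−f)s²/n) = 63.208539.
Ratio = √(1−f) = 0.92961122.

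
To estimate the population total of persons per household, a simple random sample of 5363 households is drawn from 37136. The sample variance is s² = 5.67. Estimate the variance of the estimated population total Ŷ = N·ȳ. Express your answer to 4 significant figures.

1.247 × 10^6

Var(Ŷ) = N²·Var(ȳ) = N²·(1 − n/N)·s²/n.
f = 5363/37136 = 0.14441512; Var(ȳ) = 0.85558488·5.67/5363 = 9.0456205 × 10^-4.
Var(Ŷ) = 37136² · (9.0456205 × 10^-4) = 1.2474657 × 10^6.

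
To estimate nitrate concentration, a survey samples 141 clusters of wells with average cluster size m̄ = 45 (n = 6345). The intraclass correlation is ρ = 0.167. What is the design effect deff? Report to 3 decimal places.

deff = 1 + (45 − 1)·0.167 = 1 + 7.348 = 8.348.

8.348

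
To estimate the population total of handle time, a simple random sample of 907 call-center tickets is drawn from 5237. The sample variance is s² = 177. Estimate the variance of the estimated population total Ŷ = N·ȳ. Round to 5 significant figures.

4.4252 × 10^6

Var(Ŷ) = N²·Var(ȳ) = N²·(1 − n/N)·s²/n.
f = 907/5237 = 0.17319076; Var(ȳ) = 0.82680924·177/907 = 0.16135087.
Var(Ŷ) = 5237² · 0.16135087 = 4.4252362 × 10^6.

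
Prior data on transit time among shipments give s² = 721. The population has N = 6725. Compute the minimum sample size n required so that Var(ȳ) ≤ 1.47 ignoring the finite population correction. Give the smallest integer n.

Without fpc, n₀ = s²/D = 721/1.47 = 490.4762.
Rounding up, n = 491.

491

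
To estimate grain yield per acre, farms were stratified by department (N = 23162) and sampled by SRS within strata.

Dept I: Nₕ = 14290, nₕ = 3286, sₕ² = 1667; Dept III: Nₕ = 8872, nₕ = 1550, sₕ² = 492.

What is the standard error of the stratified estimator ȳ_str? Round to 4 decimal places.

0.4326

Var(ȳ_str) = Σₕ Wₕ²(1 − fₕ)sₕ²/nₕ with Wₕ = Nₕ/N, N = 23162.
Dept I: Wₕ = 0.61695881; term = 0.61695881²·(1 − 0.22995101)·1667/3286 = 0.14869581.
Dept III: Wₕ = 0.38304119; term = 0.38304119²·(1 − 0.17470694)·492/1550 = 0.038435501.
Sum = 0.18713131.
SE = √(0.18713131) = 0.4326.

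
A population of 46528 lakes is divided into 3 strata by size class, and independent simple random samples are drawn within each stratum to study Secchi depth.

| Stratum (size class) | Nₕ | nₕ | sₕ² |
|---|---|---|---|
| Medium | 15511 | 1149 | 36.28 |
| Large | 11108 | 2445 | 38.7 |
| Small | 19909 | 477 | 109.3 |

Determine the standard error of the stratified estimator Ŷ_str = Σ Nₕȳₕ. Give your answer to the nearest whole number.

Var(Ŷ_str) = Σₕ Nₕ²(1 − fₕ)sₕ²/nₕ.
Medium: 15511²·(1 − 1149/15511)·36.28/1149 = 7.0339936 × 10^6.
Large: 11108²·(1 − 2445/11108)·38.7/2445 = 1.5231276 × 10^6.
Small: 19909²·(1 − 477/19909)·109.3/477 = 8.8647957 × 10^7.
Sum = 9.7205078 × 10^7.
SE = √(9.7205078 × 10^7) = 9859.

9859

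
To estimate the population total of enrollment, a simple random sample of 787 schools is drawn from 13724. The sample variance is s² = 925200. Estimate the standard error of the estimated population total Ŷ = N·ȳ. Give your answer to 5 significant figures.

Var(Ŷ) = N²·Var(ȳ) = N²·(1 − n/N)·s²/n.
f = 787/13724 = 0.05734480; Var(ȳ) = 0.94265520·925200/787 = 1108.1888.
Var(Ŷ) = 13724² · 1108.1888 = 2.0872534 × 10^11.
SE(Ŷ) = √(2.0872534 × 10^11) = 456860.

456860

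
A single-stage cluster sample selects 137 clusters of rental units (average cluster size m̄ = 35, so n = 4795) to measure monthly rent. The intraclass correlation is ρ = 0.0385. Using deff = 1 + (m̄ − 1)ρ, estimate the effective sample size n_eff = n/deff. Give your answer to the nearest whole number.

2077

deff = 1 + (35 − 1)·0.0385 = 1 + 1.309 = 2.309.
n_eff = 4795 / 2.309 = 2077.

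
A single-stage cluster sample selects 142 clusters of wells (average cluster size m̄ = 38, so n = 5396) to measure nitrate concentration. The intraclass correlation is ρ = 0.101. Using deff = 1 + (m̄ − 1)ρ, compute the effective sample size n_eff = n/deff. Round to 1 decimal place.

1139.1

deff = 1 + (38 − 1)·0.101 = 1 + 3.737 = 4.737.
n_eff = 5396 / 4.737 = 1139.1.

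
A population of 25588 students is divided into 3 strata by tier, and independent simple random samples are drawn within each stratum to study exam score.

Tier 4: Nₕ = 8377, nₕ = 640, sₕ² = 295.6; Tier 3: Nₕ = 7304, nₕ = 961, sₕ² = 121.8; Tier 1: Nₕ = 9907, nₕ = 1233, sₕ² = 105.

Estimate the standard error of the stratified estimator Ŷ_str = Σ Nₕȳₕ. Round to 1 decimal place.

6567.0

Var(Ŷ_str) = Σₕ Nₕ²(1 − fₕ)sₕ²/nₕ.
Tier 4: 8377²·(1 − 640/8377)·295.6/640 = 2.9935435 × 10^7.
Tier 3: 7304²·(1 − 961/7304)·121.8/961 = 5.8719098 × 10^6.
Tier 1: 9907²·(1 − 1233/9907)·105/1233 = 7.3179225 × 10^6.
Sum = 4.3125267 × 10^7.
SE = √(4.3125267 × 10^7) = 6567.0.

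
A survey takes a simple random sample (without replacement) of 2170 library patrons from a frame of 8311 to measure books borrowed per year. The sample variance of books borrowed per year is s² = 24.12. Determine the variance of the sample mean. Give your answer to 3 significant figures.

0.00821

Under SRS without replacement, Var(ȳ) = (1 − f)·s²/n with f = n/N = 2170/8311 = 0.26109975.
Var(ȳ) = (1 − 0.26109975)·24.12/2170 = 0.73890025·0.011115207 = 0.0082130295.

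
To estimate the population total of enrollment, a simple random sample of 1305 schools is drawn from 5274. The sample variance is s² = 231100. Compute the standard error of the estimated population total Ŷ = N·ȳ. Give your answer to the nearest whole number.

60884

Var(Ŷ) = N²·Var(ȳ) = N²·(1 − n/N)·s²/n.
f = 1305/5274 = 0.24744027; Var(ȳ) = 0.75255973·231100/1305 = 133.26939.
Var(Ŷ) = 5274² · 133.26939 = 3.7068982 × 10^9.
SE(Ŷ) = √(3.7068982 × 10^9) = 60884.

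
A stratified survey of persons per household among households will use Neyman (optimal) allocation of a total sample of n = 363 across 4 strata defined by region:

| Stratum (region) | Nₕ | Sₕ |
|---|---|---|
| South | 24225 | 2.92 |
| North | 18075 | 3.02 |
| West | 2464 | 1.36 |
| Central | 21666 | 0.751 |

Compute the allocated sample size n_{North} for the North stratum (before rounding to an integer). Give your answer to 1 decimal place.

Neyman allocation: nₕ = n·NₕSₕ / Σⱼ NⱼSⱼ.
Σ NⱼSⱼ = 24225·2.92 + 18075·3.02 + 2464·1.36 + 21666·0.751 = 144945.71.
n_{North} = 363·18075·3.02 / 144945.71 = 136.7.

136.7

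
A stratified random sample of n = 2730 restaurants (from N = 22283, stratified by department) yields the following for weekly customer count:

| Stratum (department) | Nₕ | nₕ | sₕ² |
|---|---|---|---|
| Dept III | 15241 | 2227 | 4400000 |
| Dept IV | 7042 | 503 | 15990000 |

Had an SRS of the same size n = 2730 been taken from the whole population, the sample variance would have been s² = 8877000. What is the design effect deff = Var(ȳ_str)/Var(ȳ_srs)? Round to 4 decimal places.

1.3098

Var(ȳ_str) = Σ Wₕ²(1−fₕ)sₕ²/nₕ with Wₕ = Nₕ/22283:
  Dept III: (15241/22283)²·(1−2227/15241)·4400000/2227 = 789.24058
  Dept IV: (7042/22283)²·(1−503/7042)·15990000/503 = 2948.0885
  → Var(ȳ_str) = 3737.3291.
Var(ȳ_srs) = (1 − 2730/22283)·8877000/2730 = 2853.2729.
deff = 3737.3291 / 2853.2729 = 1.3098.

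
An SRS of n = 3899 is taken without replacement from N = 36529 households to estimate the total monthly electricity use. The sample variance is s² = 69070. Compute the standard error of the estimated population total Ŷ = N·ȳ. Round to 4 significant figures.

Var(Ŷ) = N²·Var(ȳ) = N²·(1 − n/N)·s²/n.
f = 3899/36529 = 0.10673711; Var(ȳ) = 0.89326289·69070/3899 = 15.823972.
Var(Ŷ) = 36529² · 15.823972 = 2.1114999 × 10^10.
SE(Ŷ) = √(2.1114999 × 10^10) = 145300.

145300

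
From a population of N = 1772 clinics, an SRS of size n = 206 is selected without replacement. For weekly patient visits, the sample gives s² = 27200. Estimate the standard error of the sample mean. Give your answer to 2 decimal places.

Under SRS without replacement, Var(ȳ) = (1 − f)·s²/n with f = n/N = 206/1772 = 0.11625282.
Var(ȳ) = (1 − 0.11625282)·27200/206 = 0.88374718·132.03883 = 116.68895.
SE(ȳ) = √(116.68895) = 10.80.

10.80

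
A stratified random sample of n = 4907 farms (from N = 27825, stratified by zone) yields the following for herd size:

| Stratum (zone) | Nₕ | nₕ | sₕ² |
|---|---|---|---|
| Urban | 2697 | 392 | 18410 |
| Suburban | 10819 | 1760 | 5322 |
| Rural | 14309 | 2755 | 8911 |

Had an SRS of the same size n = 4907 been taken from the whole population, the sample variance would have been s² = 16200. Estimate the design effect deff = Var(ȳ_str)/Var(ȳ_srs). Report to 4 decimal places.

Var(ȳ_str) = Σ Wₕ²(1−fₕ)sₕ²/nₕ with Wₕ = Nₕ/27825:
  Urban: (2697/27825)²·(1−392/2697)·18410/392 = 0.37709368
  Suburban: (10819/27825)²·(1−1760/10819)·5322/1760 = 0.38278881
  Rural: (14309/27825)²·(1−2755/14309)·8911/2755 = 0.69067882
  → Var(ȳ_str) = 1.4505613.
Var(ȳ_srs) = (1 − 4907/27825)·16200/4907 = 2.7191959.
deff = 1.4505613 / 2.7191959 = 0.5335.

0.5335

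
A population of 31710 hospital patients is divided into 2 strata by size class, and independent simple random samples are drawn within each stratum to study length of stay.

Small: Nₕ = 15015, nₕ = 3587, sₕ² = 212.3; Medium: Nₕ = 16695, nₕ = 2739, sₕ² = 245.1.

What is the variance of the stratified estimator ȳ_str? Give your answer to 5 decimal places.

0.03084

Var(ȳ_str) = Σₕ Wₕ²(1 − fₕ)sₕ²/nₕ with Wₕ = Nₕ/N, N = 31710.
Small: Wₕ = 0.47350993; term = 0.47350993²·(1 − 0.23889444)·212.3/3587 = 0.010100008.
Medium: Wₕ = 0.52649007; term = 0.52649007²·(1 − 0.16406110)·245.1/2739 = 0.020735102.
Sum = 0.03083511.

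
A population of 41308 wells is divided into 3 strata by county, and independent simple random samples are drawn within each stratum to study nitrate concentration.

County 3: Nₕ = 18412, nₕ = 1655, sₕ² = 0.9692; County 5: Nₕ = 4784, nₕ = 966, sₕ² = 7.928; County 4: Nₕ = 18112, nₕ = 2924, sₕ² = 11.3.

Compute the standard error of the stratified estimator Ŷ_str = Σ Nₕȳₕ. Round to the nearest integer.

Var(Ŷ_str) = Σₕ Nₕ²(1 − fₕ)sₕ²/nₕ.
County 3: 18412²·(1 − 1655/18412)·0.9692/1655 = 180681.07.
County 5: 4784²·(1 − 966/4784)·7.928/966 = 149904.13.
County 4: 18112²·(1 − 2924/18112)·11.3/2924 = 1.0630852 × 10^6.
Sum = 1.3936704 × 10^6.
SE = √(1.3936704 × 10^6) = 1181.

1181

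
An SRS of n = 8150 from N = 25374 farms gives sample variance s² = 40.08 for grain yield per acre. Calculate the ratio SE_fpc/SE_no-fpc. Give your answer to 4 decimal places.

0.8239

f = n/N = 8150/25374 = 0.32119492.
SE_no-fpc = √(s²/n) = 0.070126966; SE_fpc = √((1−f)s²/n) = 0.057777347.
Ratio = √(1−f) = 0.82389628.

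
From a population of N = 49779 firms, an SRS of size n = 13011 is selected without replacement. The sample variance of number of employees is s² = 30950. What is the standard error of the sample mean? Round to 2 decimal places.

Under SRS without replacement, Var(ȳ) = (1 − f)·s²/n with f = n/N = 13011/49779 = 0.26137528.
Var(ȳ) = (1 − 0.26137528)·30950/13011 = 0.73862472·2.3787564 = 1.7570083.
SE(ȳ) = √(1.7570083) = 1.33.

1.33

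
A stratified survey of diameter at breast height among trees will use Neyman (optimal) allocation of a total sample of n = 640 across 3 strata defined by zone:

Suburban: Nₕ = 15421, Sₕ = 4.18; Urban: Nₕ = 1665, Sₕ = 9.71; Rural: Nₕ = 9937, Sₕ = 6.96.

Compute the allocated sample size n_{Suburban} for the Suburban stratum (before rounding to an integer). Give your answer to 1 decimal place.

275.4

Neyman allocation: nₕ = n·NₕSₕ / Σⱼ NⱼSⱼ.
Σ NⱼSⱼ = 15421·4.18 + 1665·9.71 + 9937·6.96 = 149788.45.
n_{Suburban} = 640·15421·4.18 / 149788.45 = 275.4.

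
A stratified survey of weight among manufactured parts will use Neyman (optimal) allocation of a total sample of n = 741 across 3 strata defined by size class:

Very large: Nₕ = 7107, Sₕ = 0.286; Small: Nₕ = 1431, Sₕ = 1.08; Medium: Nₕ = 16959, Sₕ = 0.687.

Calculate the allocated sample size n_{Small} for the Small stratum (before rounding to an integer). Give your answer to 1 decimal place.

Neyman allocation: nₕ = n·NₕSₕ / Σⱼ NⱼSⱼ.
Σ NⱼSⱼ = 7107·0.286 + 1431·1.08 + 16959·0.687 = 15228.915.
n_{Small} = 741·1431·1.08 / 15228.915 = 75.2.

75.2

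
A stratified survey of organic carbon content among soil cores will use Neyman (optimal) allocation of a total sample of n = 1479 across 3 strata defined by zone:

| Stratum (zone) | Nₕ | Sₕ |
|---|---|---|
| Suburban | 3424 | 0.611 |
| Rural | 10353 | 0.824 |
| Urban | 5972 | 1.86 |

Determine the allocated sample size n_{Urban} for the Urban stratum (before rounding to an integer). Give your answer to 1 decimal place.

756.0

Neyman allocation: nₕ = n·NₕSₕ / Σⱼ NⱼSⱼ.
Σ NⱼSⱼ = 3424·0.611 + 10353·0.824 + 5972·1.86 = 21730.856.
n_{Urban} = 1479·5972·1.86 / 21730.856 = 756.0.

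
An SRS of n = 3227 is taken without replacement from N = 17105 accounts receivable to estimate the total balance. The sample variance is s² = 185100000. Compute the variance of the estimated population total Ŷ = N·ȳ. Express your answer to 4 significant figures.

Var(Ŷ) = N²·Var(ȳ) = N²·(1 − n/N)·s²/n.
f = 3227/17105 = 0.18865829; Var(ȳ) = 0.81134171·185100000/3227 = 46538.38.
Var(Ŷ) = 17105² · 46538.38 = 1.3616247 × 10^13.

1.362 × 10^13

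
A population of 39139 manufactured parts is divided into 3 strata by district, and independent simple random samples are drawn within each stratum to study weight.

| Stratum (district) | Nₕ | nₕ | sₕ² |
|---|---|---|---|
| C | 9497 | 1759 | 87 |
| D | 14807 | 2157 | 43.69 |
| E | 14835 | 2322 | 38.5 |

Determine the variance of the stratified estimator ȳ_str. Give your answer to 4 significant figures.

0.006859

Var(ȳ_str) = Σₕ Wₕ²(1 − fₕ)sₕ²/nₕ with Wₕ = Nₕ/N, N = 39139.
C: Wₕ = 0.24264800; term = 0.24264800²·(1 − 0.18521638)·87/1759 = 0.0023727344.
D: Wₕ = 0.37831830; term = 0.37831830²·(1 − 0.14567434)·43.69/2157 = 0.0024766809.
E: Wₕ = 0.37903370; term = 0.37903370²·(1 − 0.15652174)·38.5/2322 = 0.0020092226.
Sum = 0.0068586379.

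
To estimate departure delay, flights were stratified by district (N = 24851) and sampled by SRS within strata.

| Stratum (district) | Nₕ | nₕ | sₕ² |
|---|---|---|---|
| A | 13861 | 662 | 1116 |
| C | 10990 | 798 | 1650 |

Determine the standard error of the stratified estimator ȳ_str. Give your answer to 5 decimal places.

0.93511

Var(ȳ_str) = Σₕ Wₕ²(1 − fₕ)sₕ²/nₕ with Wₕ = Nₕ/N, N = 24851.
A: Wₕ = 0.55776428; term = 0.55776428²·(1 − 0.04775990)·1116/662 = 0.49940635.
C: Wₕ = 0.44223572; term = 0.44223572²·(1 − 0.07261146)·1650/798 = 0.37501654.
Sum = 0.87442289.
SE = √(0.87442289) = 0.93511.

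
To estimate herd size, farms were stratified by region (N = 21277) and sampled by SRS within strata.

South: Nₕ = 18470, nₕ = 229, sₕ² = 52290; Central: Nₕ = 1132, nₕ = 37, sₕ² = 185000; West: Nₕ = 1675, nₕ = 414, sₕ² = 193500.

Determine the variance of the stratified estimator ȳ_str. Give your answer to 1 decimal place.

Var(ȳ_str) = Σₕ Wₕ²(1 − fₕ)sₕ²/nₕ with Wₕ = Nₕ/N, N = 21277.
South: Wₕ = 0.86807351; term = 0.86807351²·(1 − 0.01239848)·52290/229 = 169.93307.
Central: Wₕ = 0.05320299; term = 0.05320299²·(1 − 0.03268551)·185000/37 = 13.690199.
West: Wₕ = 0.07872350; term = 0.07872350²·(1 − 0.24716418)·193500/414 = 2.1806689.
Sum = 185.80394.

185.8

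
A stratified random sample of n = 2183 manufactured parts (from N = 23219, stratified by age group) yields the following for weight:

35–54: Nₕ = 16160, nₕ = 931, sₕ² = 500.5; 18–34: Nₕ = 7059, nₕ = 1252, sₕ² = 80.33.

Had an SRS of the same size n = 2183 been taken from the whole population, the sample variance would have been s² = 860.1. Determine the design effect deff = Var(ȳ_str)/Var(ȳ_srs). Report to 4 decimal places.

0.7012

Var(ȳ_str) = Σ Wₕ²(1−fₕ)sₕ²/nₕ with Wₕ = Nₕ/23219:
  35–54: (16160/23219)²·(1−931/16160)·500.5/931 = 0.24540314
  18–34: (7059/23219)²·(1−1252/7059)·80.33/1252 = 0.0048784451
  → Var(ȳ_str) = 0.25028159.
Var(ȳ_srs) = (1 − 2183/23219)·860.1/2183 = 0.35695614.
deff = 0.25028159 / 0.35695614 = 0.7012.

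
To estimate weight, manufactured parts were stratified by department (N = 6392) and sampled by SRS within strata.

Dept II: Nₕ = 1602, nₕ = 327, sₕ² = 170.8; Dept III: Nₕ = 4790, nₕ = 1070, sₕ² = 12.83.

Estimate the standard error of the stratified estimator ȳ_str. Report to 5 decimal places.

Var(ȳ_str) = Σₕ Wₕ²(1 − fₕ)sₕ²/nₕ with Wₕ = Nₕ/N, N = 6392.
Dept II: Wₕ = 0.25062578; term = 0.25062578²·(1 − 0.20411985)·170.8/327 = 0.026111948.
Dept III: Wₕ = 0.74937422; term = 0.74937422²·(1 − 0.22338205)·12.83/1070 = 0.0052293511.
Sum = 0.031341299.
SE = √(0.031341299) = 0.17703.

0.17703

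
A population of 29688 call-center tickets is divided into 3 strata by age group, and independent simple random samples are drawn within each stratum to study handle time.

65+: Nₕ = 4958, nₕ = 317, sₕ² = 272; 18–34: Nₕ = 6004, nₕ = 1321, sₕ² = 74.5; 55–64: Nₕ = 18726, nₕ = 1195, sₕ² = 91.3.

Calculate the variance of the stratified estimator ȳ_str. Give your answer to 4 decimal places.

Var(ȳ_str) = Σₕ Wₕ²(1 − fₕ)sₕ²/nₕ with Wₕ = Nₕ/N, N = 29688.
65+: Wₕ = 0.16700350; term = 0.16700350²·(1 − 0.06393707)·272/317 = 0.02240092.
18–34: Wₕ = 0.20223659; term = 0.20223659²·(1 − 0.22001999)·74.5/1321 = 0.0017991046.
55–64: Wₕ = 0.63075990; term = 0.63075990²·(1 − 0.06381502)·91.3/1195 = 0.028457235.
Sum = 0.05265726.

0.0527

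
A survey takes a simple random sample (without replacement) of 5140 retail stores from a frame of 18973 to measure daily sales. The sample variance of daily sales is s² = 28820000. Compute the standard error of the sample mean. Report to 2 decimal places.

63.94

Under SRS without replacement, Var(ȳ) = (1 − f)·s²/n with f = n/N = 5140/18973 = 0.27091129.
Var(ȳ) = (1 − 0.27091129)·28820000/5140 = 0.72908871·5607.0039 = 4088.0032.
SE(ȳ) = √(4088.0032) = 63.94.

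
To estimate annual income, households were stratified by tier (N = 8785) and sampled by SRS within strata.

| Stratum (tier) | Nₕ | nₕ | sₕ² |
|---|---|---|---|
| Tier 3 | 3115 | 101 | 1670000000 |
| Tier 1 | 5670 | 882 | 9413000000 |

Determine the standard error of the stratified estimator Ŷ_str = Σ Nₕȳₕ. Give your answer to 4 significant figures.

Var(Ŷ_str) = Σₕ Nₕ²(1 − fₕ)sₕ²/nₕ.
Tier 3: 3115²·(1 − 101/3115)·1670000000/101 = 1.5523741 × 10^14.
Tier 1: 5670²·(1 − 882/5670)·9413000000/882 = 2.8973214 × 10^14.
Sum = 4.4496955 × 10^14.
SE = √(4.4496955 × 10^14) = 2.109 × 10^7.

2.109 × 10^7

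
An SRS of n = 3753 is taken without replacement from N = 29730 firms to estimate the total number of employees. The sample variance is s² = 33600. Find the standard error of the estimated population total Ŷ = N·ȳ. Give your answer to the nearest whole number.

83152

Var(Ŷ) = N²·Var(ȳ) = N²·(1 − n/N)·s²/n.
f = 3753/29730 = 0.12623613; Var(ȳ) = 0.87376387·33600/3753 = 7.8226662.
Var(Ŷ) = 29730² · 7.8226662 = 6.9142427 × 10^9.
SE(Ŷ) = √(6.9142427 × 10^9) = 83152.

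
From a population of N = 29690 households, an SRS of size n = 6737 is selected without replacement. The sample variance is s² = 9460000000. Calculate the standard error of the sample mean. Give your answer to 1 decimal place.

Under SRS without replacement, Var(ȳ) = (1 − f)·s²/n with f = n/N = 6737/29690 = 0.22691142.
Var(ȳ) = (1 − 0.22691142)·9460000000/6737 = 0.77308858·1.4041858 × 10^6 = 1.08556 × 10^6.
SE(ȳ) = √(1.08556 × 10^6) = 1041.9.

1041.9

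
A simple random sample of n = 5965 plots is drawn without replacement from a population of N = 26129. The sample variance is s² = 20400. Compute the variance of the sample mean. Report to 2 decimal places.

Under SRS without replacement, Var(ȳ) = (1 − f)·s²/n with f = n/N = 5965/26129 = 0.22829041.
Var(ȳ) = (1 − 0.22829041)·20400/5965 = 0.77170959·3.4199497 = 2.639208.

2.64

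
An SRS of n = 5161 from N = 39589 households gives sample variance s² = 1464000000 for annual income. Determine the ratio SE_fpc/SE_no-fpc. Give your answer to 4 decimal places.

f = n/N = 5161/39589 = 0.13036450.
SE_no-fpc = √(s²/n) = 532.603; SE_fpc = √((1−f)s²/n) = 496.67493.
Ratio = √(1−f) = 0.93254249.

0.9325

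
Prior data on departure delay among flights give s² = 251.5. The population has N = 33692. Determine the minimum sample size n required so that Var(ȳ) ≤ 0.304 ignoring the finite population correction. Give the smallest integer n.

828

Without fpc, n₀ = s²/D = 251.5/0.304 = 827.3026.
Rounding up, n = 828.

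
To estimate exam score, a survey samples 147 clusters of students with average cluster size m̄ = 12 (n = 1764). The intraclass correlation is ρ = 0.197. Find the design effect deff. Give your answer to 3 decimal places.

3.167

deff = 1 + (12 − 1)·0.197 = 1 + 2.167 = 3.167.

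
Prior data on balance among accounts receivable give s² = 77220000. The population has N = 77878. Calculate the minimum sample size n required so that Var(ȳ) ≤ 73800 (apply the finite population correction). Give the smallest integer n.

1033

Without fpc, n₀ = s²/D = 77220000/73800 = 1046.3415.
With fpc, (1 − n/N)·s²/n ≤ D requires n ≥ n₀/(1 + n₀/N) = 1046.3415/(1 + 1046.3415/77878) = 1032.4696.
Rounding up, n = 1033.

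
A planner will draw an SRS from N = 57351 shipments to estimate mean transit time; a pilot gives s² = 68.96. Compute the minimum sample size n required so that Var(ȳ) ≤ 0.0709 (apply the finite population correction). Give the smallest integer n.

Without fpc, n₀ = s²/D = 68.96/0.0709 = 972.6375.
With fpc, (1 − n/N)·s²/n ≤ D requires n ≥ n₀/(1 + n₀/N) = 972.6375/(1 + 972.6375/57351) = 956.4173.
Rounding up, n = 957.

957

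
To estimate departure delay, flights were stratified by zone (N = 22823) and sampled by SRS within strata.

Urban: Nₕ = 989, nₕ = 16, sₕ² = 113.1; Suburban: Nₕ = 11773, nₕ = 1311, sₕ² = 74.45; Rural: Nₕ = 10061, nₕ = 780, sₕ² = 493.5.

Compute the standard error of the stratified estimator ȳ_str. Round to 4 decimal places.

0.3740

Var(ȳ_str) = Σₕ Wₕ²(1 − fₕ)sₕ²/nₕ with Wₕ = Nₕ/N, N = 22823.
Urban: Wₕ = 0.04333348; term = 0.04333348²·(1 − 0.01617796)·113.1/16 = 0.013058891.
Suburban: Wₕ = 0.51583928; term = 0.51583928²·(1 − 0.11135649)·74.45/1311 = 0.013428219.
Rural: Wₕ = 0.44082724; term = 0.44082724²·(1 − 0.07752708)·493.5/780 = 0.11341827.
Sum = 0.13990538.
SE = √(0.13990538) = 0.3740.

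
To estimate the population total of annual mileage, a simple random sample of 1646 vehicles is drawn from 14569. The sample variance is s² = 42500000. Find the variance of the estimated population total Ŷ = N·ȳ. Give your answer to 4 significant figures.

4.861 × 10^12

Var(Ŷ) = N²·Var(ȳ) = N²·(1 − n/N)·s²/n.
f = 1646/14569 = 0.11297961; Var(ȳ) = 0.88702039·42500000/1646 = 22903.017.
Var(Ŷ) = 14569² · 22903.017 = 4.8612973 × 10^12.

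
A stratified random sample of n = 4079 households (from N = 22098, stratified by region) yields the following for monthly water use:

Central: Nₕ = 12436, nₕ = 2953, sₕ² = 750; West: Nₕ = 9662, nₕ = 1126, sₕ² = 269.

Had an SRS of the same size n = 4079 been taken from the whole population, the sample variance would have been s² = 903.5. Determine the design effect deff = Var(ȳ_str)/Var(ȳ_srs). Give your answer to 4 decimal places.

Var(ȳ_str) = Σ Wₕ²(1−fₕ)sₕ²/nₕ with Wₕ = Nₕ/22098:
  Central: (12436/22098)²·(1−2953/12436)·750/2953 = 0.061336408
  West: (9662/22098)²·(1−1126/9662)·269/1126 = 0.040348685
  → Var(ȳ_str) = 0.10168509.
Var(ȳ_srs) = (1 − 4079/22098)·903.5/4079 = 0.18061431.
deff = 0.10168509 / 0.18061431 = 0.5630.

0.5630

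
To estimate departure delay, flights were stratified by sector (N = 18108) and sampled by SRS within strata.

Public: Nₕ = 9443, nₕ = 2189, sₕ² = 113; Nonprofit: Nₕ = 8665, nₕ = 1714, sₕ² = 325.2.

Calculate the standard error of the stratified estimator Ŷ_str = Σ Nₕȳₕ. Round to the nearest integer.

Var(Ŷ_str) = Σₕ Nₕ²(1 − fₕ)sₕ²/nₕ.
Public: 9443²·(1 − 2189/9443)·113/2189 = 3.5360649 × 10^6.
Nonprofit: 8665²·(1 − 1714/8665)·325.2/1714 = 1.1427614 × 10^7.
Sum = 1.4963679 × 10^7.
SE = √(1.4963679 × 10^7) = 3868.

3868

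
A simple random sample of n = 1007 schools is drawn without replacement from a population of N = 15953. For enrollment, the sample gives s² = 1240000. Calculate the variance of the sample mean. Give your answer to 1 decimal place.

1153.7

Under SRS without replacement, Var(ȳ) = (1 − f)·s²/n with f = n/N = 1007/15953 = 0.06312292.
Var(ȳ) = (1 − 0.06312292)·1240000/1007 = 0.93687708·1231.3803 = 1153.652.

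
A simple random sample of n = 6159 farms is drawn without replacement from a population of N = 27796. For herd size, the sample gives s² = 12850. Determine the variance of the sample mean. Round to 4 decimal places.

1.6241

Under SRS without replacement, Var(ȳ) = (1 − f)·s²/n with f = n/N = 6159/27796 = 0.22157864.
Var(ȳ) = (1 − 0.22157864)·12850/6159 = 0.77842136·2.0863777 = 1.6240809.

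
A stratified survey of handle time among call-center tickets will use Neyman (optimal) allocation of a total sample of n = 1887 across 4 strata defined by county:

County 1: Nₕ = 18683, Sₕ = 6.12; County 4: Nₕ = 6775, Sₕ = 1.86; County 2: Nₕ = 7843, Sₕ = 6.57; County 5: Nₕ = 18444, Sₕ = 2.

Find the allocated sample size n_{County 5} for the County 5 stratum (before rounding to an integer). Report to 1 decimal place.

Neyman allocation: nₕ = n·NₕSₕ / Σⱼ NⱼSⱼ.
Σ NⱼSⱼ = 18683·6.12 + 6775·1.86 + 7843·6.57 + 18444·2 = 215357.97.
n_{County 5} = 1887·18444·2 / 215357.97 = 323.2.

323.2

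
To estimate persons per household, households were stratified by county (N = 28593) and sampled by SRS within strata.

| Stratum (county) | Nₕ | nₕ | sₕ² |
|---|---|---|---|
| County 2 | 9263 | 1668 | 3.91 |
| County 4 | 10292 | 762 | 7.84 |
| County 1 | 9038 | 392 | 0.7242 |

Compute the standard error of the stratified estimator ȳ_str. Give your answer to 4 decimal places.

Var(ȳ_str) = Σₕ Wₕ²(1 − fₕ)sₕ²/nₕ with Wₕ = Nₕ/N, N = 28593.
County 2: Wₕ = 0.32396041; term = 0.32396041²·(1 − 0.18007125)·3.91/1668 = 2.0171617 × 10^-4.
County 4: Wₕ = 0.35994824; term = 0.35994824²·(1 − 0.07403809)·7.84/762 = 0.0012343386.
County 1: Wₕ = 0.31609135; term = 0.31609135²·(1 − 0.04337243)·0.7242/392 = 1.7657962 × 10^-4.
Sum = 0.0016126344.
SE = √(0.0016126344) = 0.0402.

0.0402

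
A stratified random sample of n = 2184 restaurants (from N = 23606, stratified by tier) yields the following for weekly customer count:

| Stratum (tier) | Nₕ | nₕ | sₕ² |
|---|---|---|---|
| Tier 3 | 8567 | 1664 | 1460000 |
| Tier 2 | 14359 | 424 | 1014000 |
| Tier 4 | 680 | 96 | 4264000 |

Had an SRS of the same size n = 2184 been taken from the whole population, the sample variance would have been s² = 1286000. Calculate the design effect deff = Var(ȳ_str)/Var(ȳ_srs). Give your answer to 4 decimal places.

1.8406

Var(ȳ_str) = Σ Wₕ²(1−fₕ)sₕ²/nₕ with Wₕ = Nₕ/23606:
  Tier 3: (8567/23606)²·(1−1664/8567)·1460000/1664 = 93.115369
  Tier 2: (14359/23606)²·(1−424/14359)·1014000/424 = 858.73361
  Tier 4: (680/23606)²·(1−96/680)·4264000/96 = 31.653586
  → Var(ȳ_str) = 983.50257.
Var(ȳ_srs) = (1 − 2184/23606)·1286000/2184 = 534.35016.
deff = 983.50257 / 534.35016 = 1.8406.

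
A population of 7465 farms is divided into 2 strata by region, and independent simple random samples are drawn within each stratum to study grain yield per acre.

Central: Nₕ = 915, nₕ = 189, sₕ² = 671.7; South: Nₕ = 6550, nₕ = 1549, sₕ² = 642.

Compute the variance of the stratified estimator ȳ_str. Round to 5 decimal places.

Var(ȳ_str) = Σₕ Wₕ²(1 − fₕ)sₕ²/nₕ with Wₕ = Nₕ/N, N = 7465.
Central: Wₕ = 0.12257200; term = 0.12257200²·(1 − 0.20655738)·671.7/189 = 0.042365432.
South: Wₕ = 0.87742800; term = 0.87742800²·(1 − 0.23648855)·642/1549 = 0.24362516.
Sum = 0.28599059.

0.28599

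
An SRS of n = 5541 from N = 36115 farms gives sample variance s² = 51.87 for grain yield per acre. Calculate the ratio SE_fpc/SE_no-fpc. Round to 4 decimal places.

f = n/N = 5541/36115 = 0.15342655.
SE_no-fpc = √(s²/n) = 0.096752913; SE_fpc = √((1−f)s²/n) = 0.0890218.
Ratio = √(1−f) = 0.92009426.

0.9201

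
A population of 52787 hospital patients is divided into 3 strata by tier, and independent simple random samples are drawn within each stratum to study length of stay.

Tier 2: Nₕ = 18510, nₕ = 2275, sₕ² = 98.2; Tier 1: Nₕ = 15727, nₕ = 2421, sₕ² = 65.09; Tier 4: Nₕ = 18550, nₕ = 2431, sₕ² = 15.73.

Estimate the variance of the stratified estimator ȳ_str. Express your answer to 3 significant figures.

Var(ȳ_str) = Σₕ Wₕ²(1 − fₕ)sₕ²/nₕ with Wₕ = Nₕ/N, N = 52787.
Tier 2: Wₕ = 0.35065452; term = 0.35065452²·(1 − 0.12290654)·98.2/2275 = 0.0046551624.
Tier 1: Wₕ = 0.29793320; term = 0.29793320²·(1 − 0.15393909)·65.09/2421 = 0.0020191051.
Tier 4: Wₕ = 0.35141228; term = 0.35141228²·(1 − 0.13105121)·15.73/2431 = 6.943394 × 10^-4.
Sum = 0.0073686069.

0.00737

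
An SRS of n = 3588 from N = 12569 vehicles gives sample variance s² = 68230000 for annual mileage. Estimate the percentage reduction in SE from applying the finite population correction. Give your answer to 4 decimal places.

15.4698

f = n/N = 3588/12569 = 0.28546424.
SE_no-fpc = √(s²/n) = 137.89911; SE_fpc = √((1−f)s²/n) = 116.56642.
Ratio = √(1−f) = 0.84530217. Reduction = 100·(1 − 0.84530217) = 15.4698%.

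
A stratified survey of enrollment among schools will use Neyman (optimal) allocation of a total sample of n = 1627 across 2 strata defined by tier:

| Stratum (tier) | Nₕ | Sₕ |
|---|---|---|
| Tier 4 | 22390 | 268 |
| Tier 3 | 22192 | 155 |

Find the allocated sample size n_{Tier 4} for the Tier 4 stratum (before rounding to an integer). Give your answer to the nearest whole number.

1034

Neyman allocation: nₕ = n·NₕSₕ / Σⱼ NⱼSⱼ.
Σ NⱼSⱼ = 22390·268 + 22192·155 = 9.44028 × 10^6.
n_{Tier 4} = 1627·22390·268 / (9.44028 × 10^6) = 1034.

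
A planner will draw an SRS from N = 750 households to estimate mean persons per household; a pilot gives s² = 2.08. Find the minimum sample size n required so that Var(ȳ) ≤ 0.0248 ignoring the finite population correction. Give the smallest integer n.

Without fpc, n₀ = s²/D = 2.08/0.0248 = 83.8710.
Rounding up, n = 84.

84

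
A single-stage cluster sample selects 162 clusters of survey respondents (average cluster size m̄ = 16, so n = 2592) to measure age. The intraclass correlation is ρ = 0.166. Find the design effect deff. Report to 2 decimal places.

3.49

deff = 1 + (16 − 1)·0.166 = 1 + 2.49 = 3.49.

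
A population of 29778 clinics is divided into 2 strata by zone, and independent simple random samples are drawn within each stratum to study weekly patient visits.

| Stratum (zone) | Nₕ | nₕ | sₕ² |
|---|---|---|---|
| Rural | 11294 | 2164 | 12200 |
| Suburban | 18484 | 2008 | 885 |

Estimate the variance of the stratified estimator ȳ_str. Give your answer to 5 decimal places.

0.80696

Var(ȳ_str) = Σₕ Wₕ²(1 − fₕ)sₕ²/nₕ with Wₕ = Nₕ/N, N = 29778.
Rural: Wₕ = 0.37927329; term = 0.37927329²·(1 − 0.19160616)·12200/2164 = 0.65558662.
Suburban: Wₕ = 0.62072671; term = 0.62072671²·(1 − 0.10863449)·885/2008 = 0.15136876.
Sum = 0.80695538.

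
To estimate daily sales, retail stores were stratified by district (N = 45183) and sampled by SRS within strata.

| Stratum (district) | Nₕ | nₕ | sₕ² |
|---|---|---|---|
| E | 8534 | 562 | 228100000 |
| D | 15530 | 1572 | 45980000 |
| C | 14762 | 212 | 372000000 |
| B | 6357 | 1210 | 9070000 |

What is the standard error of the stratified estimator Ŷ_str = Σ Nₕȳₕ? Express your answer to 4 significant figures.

Var(Ŷ_str) = Σₕ Nₕ²(1 − fₕ)sₕ²/nₕ.
E: 8534²·(1 − 562/8534)·228100000/562 = 2.7612702 × 10^13.
D: 15530²·(1 − 1572/15530)·45980000/1572 = 6.3403185 × 10^12.
C: 14762²·(1 − 212/14762)·372000000/212 = 3.7689057 × 10^14.
B: 6357²·(1 − 1210/6357)·9070000/1210 = 2.4526089 × 10^11.
Sum = 4.1108885 × 10^14.
SE = √(4.1108885 × 10^14) = 2.028 × 10^7.

2.028 × 10^7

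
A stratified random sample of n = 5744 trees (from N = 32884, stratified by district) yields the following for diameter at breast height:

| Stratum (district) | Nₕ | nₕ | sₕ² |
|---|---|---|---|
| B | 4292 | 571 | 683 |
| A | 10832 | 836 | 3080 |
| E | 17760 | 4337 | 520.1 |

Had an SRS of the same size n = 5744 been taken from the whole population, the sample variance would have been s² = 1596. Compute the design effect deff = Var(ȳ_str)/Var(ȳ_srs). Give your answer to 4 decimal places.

1.8010

Var(ȳ_str) = Σ Wₕ²(1−fₕ)sₕ²/nₕ with Wₕ = Nₕ/32884:
  B: (4292/32884)²·(1−571/4292)·683/571 = 0.017665857
  A: (10832/32884)²·(1−836/10832)·3080/836 = 0.36890119
  E: (17760/32884)²·(1−4337/17760)·520.1/4337 = 0.026437519
  → Var(ȳ_str) = 0.41300457.
Var(ȳ_srs) = (1 − 5744/32884)·1596/5744 = 0.22932091.
deff = 0.41300457 / 0.22932091 = 1.8010.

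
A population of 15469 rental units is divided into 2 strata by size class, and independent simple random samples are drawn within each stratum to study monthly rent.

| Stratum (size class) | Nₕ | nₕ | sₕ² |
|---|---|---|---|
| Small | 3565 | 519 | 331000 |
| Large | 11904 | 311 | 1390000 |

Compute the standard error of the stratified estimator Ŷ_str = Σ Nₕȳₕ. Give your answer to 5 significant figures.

789760

Var(Ŷ_str) = Σₕ Nₕ²(1 − fₕ)sₕ²/nₕ.
Small: 3565²·(1 − 519/3565)·331000/519 = 6.925483 × 10^9.
Large: 11904²·(1 − 311/11904)·1390000/311 = 6.167983 × 10^11.
Sum = 6.2372378 × 10^11.
SE = √(6.2372378 × 10^11) = 789760.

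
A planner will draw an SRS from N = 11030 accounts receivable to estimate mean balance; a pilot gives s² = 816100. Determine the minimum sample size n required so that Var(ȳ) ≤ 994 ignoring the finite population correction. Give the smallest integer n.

822

Without fpc, n₀ = s²/D = 816100/994 = 821.0262.
Rounding up, n = 822.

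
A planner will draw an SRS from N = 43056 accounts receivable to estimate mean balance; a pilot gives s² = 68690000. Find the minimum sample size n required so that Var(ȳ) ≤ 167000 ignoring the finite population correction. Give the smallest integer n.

Without fpc, n₀ = s²/D = 68690000/167000 = 411.3174.
Rounding up, n = 412.

412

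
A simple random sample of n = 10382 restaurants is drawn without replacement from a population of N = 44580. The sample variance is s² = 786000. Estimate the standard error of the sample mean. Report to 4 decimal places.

7.6208

Under SRS without replacement, Var(ȳ) = (1 − f)·s²/n with f = n/N = 10382/44580 = 0.23288470.
Var(ȳ) = (1 − 0.23288470)·786000/10382 = 0.76711530·75.707956 = 58.076731.
SE(ȳ) = √(58.076731) = 7.6208.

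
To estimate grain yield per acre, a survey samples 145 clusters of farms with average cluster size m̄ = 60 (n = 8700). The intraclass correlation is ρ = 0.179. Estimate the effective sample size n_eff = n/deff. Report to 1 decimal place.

deff = 1 + (60 − 1)·0.179 = 1 + 10.561 = 11.561.
n_eff = 8700 / 11.561 = 752.5.

752.5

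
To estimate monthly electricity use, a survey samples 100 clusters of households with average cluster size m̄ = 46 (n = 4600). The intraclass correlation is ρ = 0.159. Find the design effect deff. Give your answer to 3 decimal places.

8.155

deff = 1 + (46 − 1)·0.159 = 1 + 7.155 = 8.155.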